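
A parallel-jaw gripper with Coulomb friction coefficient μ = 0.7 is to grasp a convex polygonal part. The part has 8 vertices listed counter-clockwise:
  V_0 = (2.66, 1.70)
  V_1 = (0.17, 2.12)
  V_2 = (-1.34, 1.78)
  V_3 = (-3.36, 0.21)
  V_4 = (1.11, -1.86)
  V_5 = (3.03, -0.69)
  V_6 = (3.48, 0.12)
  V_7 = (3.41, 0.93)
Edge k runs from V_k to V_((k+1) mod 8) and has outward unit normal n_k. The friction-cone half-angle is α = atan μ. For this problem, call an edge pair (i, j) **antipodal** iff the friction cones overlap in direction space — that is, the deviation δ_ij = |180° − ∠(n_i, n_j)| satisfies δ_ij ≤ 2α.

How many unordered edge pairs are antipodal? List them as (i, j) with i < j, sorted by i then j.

count = 11; pairs: (0,3), (0,4), (1,3), (1,4), (1,5), (2,3), (2,4), (2,5), (2,6), (3,6), (3,7)

α = atan 0.7 = 34.99°;  2α = 69.98°
n_0 = (+0.1663, +0.9861)
n_1 = (-0.2197, +0.9756)
n_2 = (-0.6137, +0.7896)
n_3 = (-0.4202, -0.9074)
n_4 = (+0.5204, -0.8539)
n_5 = (+0.8742, -0.4856)
n_6 = (+0.9963, +0.0861)
n_7 = (+0.7163, +0.6977)
  (0,1): δ = 157.74°  ·
  (0,2): δ = 132.57°  ·
  (0,3): δ = 15.27°  ✓
  (0,4): δ = 40.93°  ✓
  (0,5): δ = 70.52°  ·
  (0,6): δ = 104.51°  ·
  (0,7): δ = 143.82°  ·
  (1,2): δ = 154.83°  ·
  (1,3): δ = 37.54°  ✓
  (1,4): δ = 18.67°  ✓
  (1,5): δ = 48.26°  ✓
  (1,6): δ = 82.25°  ·
  (1,7): δ = 121.56°  ·
  (2,3): δ = 62.70°  ✓
  (2,4): δ = 6.50°  ✓
  (2,5): δ = 23.09°  ✓
  (2,6): δ = 57.08°  ✓
  (2,7): δ = 96.39°  ·
  (3,4): δ = 123.79°  ·
  (3,5): δ = 94.21°  ·
  (3,6): δ = 60.21°  ✓
  (3,7): δ = 20.91°  ✓
  (4,5): δ = 150.41°  ·
  (4,6): δ = 116.42°  ·
  (4,7): δ = 77.11°  ·
  (5,6): δ = 146.01°  ·
  (5,7): δ = 106.70°  ·
  (6,7): δ = 140.69°  ·
antipodal pairs: 11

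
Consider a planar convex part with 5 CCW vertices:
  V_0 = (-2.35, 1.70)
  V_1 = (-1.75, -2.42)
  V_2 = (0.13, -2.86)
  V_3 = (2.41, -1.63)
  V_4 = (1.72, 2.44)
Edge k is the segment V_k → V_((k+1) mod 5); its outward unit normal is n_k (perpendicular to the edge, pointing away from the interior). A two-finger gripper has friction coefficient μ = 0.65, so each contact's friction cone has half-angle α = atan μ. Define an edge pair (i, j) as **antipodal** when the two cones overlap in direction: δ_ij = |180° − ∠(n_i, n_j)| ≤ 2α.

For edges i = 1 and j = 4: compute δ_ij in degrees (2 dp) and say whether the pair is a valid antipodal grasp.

δ = 23.48°, valid

α = atan 0.65 = 33.02°;  2α = 66.05°
edge 1: e_1 = (+1.88, -0.44);  n_1 = (-0.2279, -0.9737)
edge 4: e_4 = (-4.07, -0.74);  n_4 = (-0.1789, +0.9839)
∠(n_1, n_4) = 156.52°
δ = |180° − 156.52°| = 23.48°
23.48° ≤ 2α = 66.05°  →  valid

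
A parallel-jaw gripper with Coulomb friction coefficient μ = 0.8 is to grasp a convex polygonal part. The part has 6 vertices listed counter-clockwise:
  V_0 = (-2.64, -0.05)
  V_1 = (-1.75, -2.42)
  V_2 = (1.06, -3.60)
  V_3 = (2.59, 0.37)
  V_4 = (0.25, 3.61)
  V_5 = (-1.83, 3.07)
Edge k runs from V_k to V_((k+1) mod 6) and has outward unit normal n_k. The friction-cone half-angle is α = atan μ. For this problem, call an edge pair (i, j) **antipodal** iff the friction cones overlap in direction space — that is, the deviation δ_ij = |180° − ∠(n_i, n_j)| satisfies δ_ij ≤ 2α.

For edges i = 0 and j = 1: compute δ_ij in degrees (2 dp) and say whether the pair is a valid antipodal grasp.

α = atan 0.8 = 38.66°;  2α = 77.32°
edge 0: e_0 = (+0.89, -2.37);  n_0 = (-0.9362, -0.3516)
edge 1: e_1 = (+2.81, -1.18);  n_1 = (-0.3872, -0.9220)
∠(n_0, n_1) = 46.64°
δ = |180° − 46.64°| = 133.36°
133.36° > 2α = 77.32°  →  invalid

δ = 133.36°, invalid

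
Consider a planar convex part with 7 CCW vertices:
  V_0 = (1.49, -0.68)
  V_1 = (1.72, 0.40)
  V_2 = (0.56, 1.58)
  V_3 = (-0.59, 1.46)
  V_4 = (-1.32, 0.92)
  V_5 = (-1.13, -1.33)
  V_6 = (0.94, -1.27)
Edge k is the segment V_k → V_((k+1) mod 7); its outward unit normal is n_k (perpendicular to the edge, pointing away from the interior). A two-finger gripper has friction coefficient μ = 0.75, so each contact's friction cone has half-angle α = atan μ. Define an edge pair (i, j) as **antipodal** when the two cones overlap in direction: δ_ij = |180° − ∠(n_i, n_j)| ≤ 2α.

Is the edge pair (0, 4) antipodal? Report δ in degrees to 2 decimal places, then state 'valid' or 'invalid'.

α = atan 0.75 = 36.87°;  2α = 73.74°
edge 0: e_0 = (+0.23, +1.08);  n_0 = (+0.9781, -0.2083)
edge 4: e_4 = (+0.19, -2.25);  n_4 = (-0.9965, -0.0841)
∠(n_0, n_4) = 163.15°
δ = |180° − 163.15°| = 16.85°
16.85° ≤ 2α = 73.74°  →  valid

δ = 16.85°, valid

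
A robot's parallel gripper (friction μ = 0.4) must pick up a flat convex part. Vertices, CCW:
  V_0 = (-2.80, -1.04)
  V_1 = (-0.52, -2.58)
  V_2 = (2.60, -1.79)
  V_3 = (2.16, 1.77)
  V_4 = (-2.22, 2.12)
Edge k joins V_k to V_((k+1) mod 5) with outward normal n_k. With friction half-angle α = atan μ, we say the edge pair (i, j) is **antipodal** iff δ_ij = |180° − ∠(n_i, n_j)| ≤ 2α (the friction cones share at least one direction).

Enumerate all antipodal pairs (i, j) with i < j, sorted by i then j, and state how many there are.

α = atan 0.4 = 21.80°;  2α = 43.60°
n_0 = (-0.5597, -0.8287)
n_1 = (+0.2455, -0.9694)
n_2 = (+0.9924, +0.1227)
n_3 = (+0.0797, +0.9968)
n_4 = (-0.9836, +0.1805)
  (0,1): δ = 131.75°  ·
  (0,2): δ = 48.92°  ·
  (0,3): δ = 29.47°  ✓
  (0,4): δ = 113.64°  ·
  (1,2): δ = 97.16°  ·
  (1,3): δ = 18.78°  ✓
  (1,4): δ = 65.39°  ·
  (2,3): δ = 101.61°  ·
  (2,4): δ = 17.45°  ✓
  (3,4): δ = 95.83°  ·
antipodal pairs: 3

count = 3; pairs: (0,3), (1,3), (2,4)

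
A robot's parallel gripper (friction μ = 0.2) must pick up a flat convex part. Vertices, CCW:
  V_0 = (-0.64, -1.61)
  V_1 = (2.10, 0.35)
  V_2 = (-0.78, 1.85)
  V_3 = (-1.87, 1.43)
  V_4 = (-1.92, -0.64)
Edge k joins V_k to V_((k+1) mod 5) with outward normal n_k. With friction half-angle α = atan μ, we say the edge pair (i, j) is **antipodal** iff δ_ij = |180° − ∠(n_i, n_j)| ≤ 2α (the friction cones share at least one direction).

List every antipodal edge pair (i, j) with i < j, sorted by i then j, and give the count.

α = atan 0.2 = 11.31°;  2α = 22.62°
n_0 = (+0.5818, -0.8133)
n_1 = (+0.4619, +0.8869)
n_2 = (-0.3596, +0.9331)
n_3 = (-0.9997, +0.0241)
n_4 = (-0.6040, -0.7970)
  (0,1): δ = 63.09°  ·
  (0,2): δ = 14.50°  ✓
  (0,3): δ = 53.04°  ·
  (0,4): δ = 107.27°  ·
  (1,2): δ = 131.42°  ·
  (1,3): δ = 63.87°  ·
  (1,4): δ = 9.64°  ✓
  (2,3): δ = 112.46°  ·
  (2,4): δ = 58.23°  ·
  (3,4): δ = 125.77°  ·
antipodal pairs: 2

count = 2; pairs: (0,2), (1,4)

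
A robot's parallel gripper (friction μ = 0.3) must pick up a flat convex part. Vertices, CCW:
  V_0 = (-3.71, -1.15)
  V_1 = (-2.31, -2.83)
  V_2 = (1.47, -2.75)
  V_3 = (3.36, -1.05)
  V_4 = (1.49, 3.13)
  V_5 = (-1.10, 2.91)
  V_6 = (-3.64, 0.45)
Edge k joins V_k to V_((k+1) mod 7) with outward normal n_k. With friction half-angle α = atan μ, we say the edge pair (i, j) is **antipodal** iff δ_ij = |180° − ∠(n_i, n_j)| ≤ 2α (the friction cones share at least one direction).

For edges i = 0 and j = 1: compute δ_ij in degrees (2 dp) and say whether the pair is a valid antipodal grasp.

δ = 128.59°, invalid

α = atan 0.3 = 16.70°;  2α = 33.40°
edge 0: e_0 = (+1.40, -1.68);  n_0 = (-0.7682, -0.6402)
edge 1: e_1 = (+3.78, +0.08);  n_1 = (+0.0212, -0.9998)
∠(n_0, n_1) = 51.41°
δ = |180° − 51.41°| = 128.59°
128.59° > 2α = 33.40°  →  invalid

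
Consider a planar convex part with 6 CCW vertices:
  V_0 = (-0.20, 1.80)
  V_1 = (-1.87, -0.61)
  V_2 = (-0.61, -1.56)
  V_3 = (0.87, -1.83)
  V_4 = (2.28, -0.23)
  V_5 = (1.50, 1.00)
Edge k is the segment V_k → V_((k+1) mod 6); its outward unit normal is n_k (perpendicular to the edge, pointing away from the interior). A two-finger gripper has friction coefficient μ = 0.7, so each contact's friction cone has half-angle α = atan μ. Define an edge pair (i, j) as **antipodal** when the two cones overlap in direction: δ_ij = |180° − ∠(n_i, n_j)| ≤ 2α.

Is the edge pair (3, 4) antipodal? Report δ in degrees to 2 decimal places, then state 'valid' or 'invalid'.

α = atan 0.7 = 34.99°;  2α = 69.98°
edge 3: e_3 = (+1.41, +1.60);  n_3 = (+0.7502, -0.6612)
edge 4: e_4 = (-0.78, +1.23);  n_4 = (+0.8445, +0.5355)
∠(n_3, n_4) = 73.77°
δ = |180° − 73.77°| = 106.23°
106.23° > 2α = 69.98°  →  invalid

δ = 106.23°, invalid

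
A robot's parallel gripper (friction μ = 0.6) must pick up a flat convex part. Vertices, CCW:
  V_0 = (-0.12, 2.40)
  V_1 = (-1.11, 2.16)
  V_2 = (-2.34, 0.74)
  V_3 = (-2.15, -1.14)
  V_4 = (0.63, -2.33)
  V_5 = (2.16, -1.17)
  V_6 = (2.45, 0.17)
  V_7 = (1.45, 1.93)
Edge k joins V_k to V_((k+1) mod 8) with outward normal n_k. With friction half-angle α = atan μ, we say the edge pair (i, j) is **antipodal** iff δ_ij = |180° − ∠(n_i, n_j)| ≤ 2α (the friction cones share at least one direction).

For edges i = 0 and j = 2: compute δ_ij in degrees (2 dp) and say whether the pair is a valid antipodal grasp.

α = atan 0.6 = 30.96°;  2α = 61.93°
edge 0: e_0 = (-0.99, -0.24);  n_0 = (-0.2356, +0.9719)
edge 2: e_2 = (+0.19, -1.88);  n_2 = (-0.9949, -0.1006)
∠(n_0, n_2) = 82.14°
δ = |180° − 82.14°| = 97.86°
97.86° > 2α = 61.93°  →  invalid

δ = 97.86°, invalid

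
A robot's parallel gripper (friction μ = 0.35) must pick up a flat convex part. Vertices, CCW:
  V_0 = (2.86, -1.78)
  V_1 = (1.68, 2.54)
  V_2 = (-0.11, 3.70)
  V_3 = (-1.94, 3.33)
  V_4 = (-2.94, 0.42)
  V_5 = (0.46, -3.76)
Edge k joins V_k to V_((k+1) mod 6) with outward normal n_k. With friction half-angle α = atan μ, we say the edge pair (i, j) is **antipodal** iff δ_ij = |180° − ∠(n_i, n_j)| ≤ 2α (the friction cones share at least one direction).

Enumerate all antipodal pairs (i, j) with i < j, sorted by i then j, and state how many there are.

count = 5; pairs: (0,3), (0,4), (1,4), (2,5), (3,5)

α = atan 0.35 = 19.29°;  2α = 38.58°
n_0 = (+0.9647, +0.2635)
n_1 = (+0.5438, +0.8392)
n_2 = (-0.1982, +0.9802)
n_3 = (-0.9457, +0.3250)
n_4 = (-0.7758, -0.6310)
n_5 = (+0.6364, -0.7714)
  (0,1): δ = 138.22°  ·
  (0,2): δ = 93.85°  ·
  (0,3): δ = 34.24°  ✓
  (0,4): δ = 23.85°  ✓
  (0,5): δ = 114.25°  ·
  (1,2): δ = 135.62°  ·
  (1,3): δ = 76.02°  ·
  (1,4): δ = 17.93°  ✓
  (1,5): δ = 72.47°  ·
  (2,3): δ = 120.40°  ·
  (2,4): δ = 62.31°  ·
  (2,5): δ = 28.09°  ✓
  (3,4): δ = 121.91°  ·
  (3,5): δ = 31.51°  ✓
  (4,5): δ = 89.60°  ·
antipodal pairs: 5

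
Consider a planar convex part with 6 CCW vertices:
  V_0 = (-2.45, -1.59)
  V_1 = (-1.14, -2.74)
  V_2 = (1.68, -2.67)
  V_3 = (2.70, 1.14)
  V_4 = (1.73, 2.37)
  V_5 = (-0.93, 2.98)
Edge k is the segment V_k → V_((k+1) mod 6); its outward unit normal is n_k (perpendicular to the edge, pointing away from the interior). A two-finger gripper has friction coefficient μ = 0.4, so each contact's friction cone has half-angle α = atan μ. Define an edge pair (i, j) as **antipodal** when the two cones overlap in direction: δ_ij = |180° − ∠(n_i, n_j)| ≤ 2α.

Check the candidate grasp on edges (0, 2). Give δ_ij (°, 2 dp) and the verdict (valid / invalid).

α = atan 0.4 = 21.80°;  2α = 43.60°
edge 0: e_0 = (+1.31, -1.15);  n_0 = (-0.6597, -0.7515)
edge 2: e_2 = (+1.02, +3.81);  n_2 = (+0.9660, -0.2586)
∠(n_0, n_2) = 116.29°
δ = |180° − 116.29°| = 63.71°
63.71° > 2α = 43.60°  →  invalid

δ = 63.71°, invalid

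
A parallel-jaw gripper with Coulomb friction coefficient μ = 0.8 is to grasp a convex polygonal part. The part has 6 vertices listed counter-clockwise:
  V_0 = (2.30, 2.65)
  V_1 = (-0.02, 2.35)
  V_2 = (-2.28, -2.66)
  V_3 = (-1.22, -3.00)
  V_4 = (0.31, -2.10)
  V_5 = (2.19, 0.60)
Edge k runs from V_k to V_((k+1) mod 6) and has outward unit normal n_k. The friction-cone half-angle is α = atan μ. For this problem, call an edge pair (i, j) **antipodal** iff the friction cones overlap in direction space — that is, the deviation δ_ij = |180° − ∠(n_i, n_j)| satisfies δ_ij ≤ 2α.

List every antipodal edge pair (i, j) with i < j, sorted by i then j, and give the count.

α = atan 0.8 = 38.66°;  2α = 77.32°
n_0 = (-0.1282, +0.9917)
n_1 = (-0.9115, +0.4112)
n_2 = (-0.3054, -0.9522)
n_3 = (+0.5070, -0.8619)
n_4 = (+0.8207, -0.5714)
n_5 = (+0.9986, -0.0536)
  (0,1): δ = 121.65°  ·
  (0,2): δ = 25.15°  ✓
  (0,3): δ = 23.10°  ✓
  (0,4): δ = 47.78°  ✓
  (0,5): δ = 79.56°  ·
  (1,2): δ = 83.50°  ·
  (1,3): δ = 35.25°  ✓
  (1,4): δ = 10.57°  ✓
  (1,5): δ = 21.21°  ✓
  (2,3): δ = 131.75°  ·
  (2,4): δ = 107.07°  ·
  (2,5): δ = 75.29°  ✓
  (3,4): δ = 155.31°  ·
  (3,5): δ = 123.54°  ·
  (4,5): δ = 148.22°  ·
antipodal pairs: 7

count = 7; pairs: (0,2), (0,3), (0,4), (1,3), (1,4), (1,5), (2,5)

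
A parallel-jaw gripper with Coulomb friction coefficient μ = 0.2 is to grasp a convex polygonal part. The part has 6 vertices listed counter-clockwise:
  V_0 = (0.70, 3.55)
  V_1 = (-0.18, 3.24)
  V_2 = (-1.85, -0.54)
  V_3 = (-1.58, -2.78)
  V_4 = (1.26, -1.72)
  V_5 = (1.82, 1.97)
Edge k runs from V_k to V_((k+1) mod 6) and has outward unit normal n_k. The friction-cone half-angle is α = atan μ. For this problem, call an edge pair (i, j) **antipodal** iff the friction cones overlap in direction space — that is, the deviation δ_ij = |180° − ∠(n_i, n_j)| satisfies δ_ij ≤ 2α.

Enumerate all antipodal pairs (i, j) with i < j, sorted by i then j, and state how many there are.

α = atan 0.2 = 11.31°;  2α = 22.62°
n_0 = (-0.3323, +0.9432)
n_1 = (-0.9147, +0.4041)
n_2 = (-0.9928, -0.1197)
n_3 = (+0.3497, -0.9369)
n_4 = (+0.9887, -0.1500)
n_5 = (+0.8158, +0.5783)
  (0,1): δ = 133.24°  ·
  (0,2): δ = 102.53°  ·
  (0,3): δ = 1.06°  ✓
  (0,4): δ = 61.96°  ·
  (0,5): δ = 105.93°  ·
  (1,2): δ = 149.29°  ·
  (1,3): δ = 45.70°  ·
  (1,4): δ = 15.21°  ✓
  (1,5): δ = 59.17°  ·
  (2,3): δ = 76.41°  ·
  (2,4): δ = 15.50°  ✓
  (2,5): δ = 28.46°  ·
  (3,4): δ = 119.10°  ·
  (3,5): δ = 75.14°  ·
  (4,5): δ = 136.04°  ·
antipodal pairs: 3

count = 3; pairs: (0,3), (1,4), (2,4)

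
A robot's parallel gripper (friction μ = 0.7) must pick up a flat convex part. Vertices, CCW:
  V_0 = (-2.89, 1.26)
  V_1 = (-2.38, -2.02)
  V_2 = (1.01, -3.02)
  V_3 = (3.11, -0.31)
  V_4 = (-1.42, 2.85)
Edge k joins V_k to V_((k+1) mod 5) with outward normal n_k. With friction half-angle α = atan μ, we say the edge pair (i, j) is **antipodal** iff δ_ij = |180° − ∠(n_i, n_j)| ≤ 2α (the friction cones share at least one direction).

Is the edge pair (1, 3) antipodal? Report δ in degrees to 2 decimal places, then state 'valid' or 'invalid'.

α = atan 0.7 = 34.99°;  2α = 69.98°
edge 1: e_1 = (+3.39, -1.00);  n_1 = (-0.2829, -0.9591)
edge 3: e_3 = (-4.53, +3.16);  n_3 = (+0.5721, +0.8202)
∠(n_1, n_3) = 161.54°
δ = |180° − 161.54°| = 18.46°
18.46° ≤ 2α = 69.98°  →  valid

δ = 18.46°, valid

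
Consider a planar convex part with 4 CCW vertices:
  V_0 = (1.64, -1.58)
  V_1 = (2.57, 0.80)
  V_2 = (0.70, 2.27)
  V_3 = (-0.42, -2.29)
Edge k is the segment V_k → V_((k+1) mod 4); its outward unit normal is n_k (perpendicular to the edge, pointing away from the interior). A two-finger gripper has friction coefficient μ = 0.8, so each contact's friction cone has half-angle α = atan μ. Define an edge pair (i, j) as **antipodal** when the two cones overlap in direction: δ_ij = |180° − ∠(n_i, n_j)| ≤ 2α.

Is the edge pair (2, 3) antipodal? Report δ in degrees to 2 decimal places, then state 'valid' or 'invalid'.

α = atan 0.8 = 38.66°;  2α = 77.32°
edge 2: e_2 = (-1.12, -4.56);  n_2 = (-0.9711, +0.2385)
edge 3: e_3 = (+2.06, +0.71);  n_3 = (+0.3258, -0.9454)
∠(n_2, n_3) = 122.82°
δ = |180° − 122.82°| = 57.18°
57.18° ≤ 2α = 77.32°  →  valid

δ = 57.18°, valid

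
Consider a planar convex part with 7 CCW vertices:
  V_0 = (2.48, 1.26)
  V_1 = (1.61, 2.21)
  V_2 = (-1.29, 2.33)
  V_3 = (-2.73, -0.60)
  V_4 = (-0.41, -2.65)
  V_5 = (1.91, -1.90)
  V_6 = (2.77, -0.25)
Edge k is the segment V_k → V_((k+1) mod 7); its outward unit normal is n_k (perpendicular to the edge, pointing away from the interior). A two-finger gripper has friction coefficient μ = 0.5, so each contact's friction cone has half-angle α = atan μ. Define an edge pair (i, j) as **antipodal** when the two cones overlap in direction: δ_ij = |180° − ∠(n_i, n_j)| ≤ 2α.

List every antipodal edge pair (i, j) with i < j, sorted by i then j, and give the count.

count = 7; pairs: (0,3), (1,3), (1,4), (2,4), (2,5), (2,6), (3,6)

α = atan 0.5 = 26.57°;  2α = 53.13°
n_0 = (+0.7375, +0.6754)
n_1 = (+0.0413, +0.9991)
n_2 = (-0.8975, +0.4411)
n_3 = (-0.6622, -0.7494)
n_4 = (+0.3076, -0.9515)
n_5 = (+0.8868, -0.4622)
n_6 = (+0.9821, +0.1886)
  (0,1): δ = 134.85°  ·
  (0,2): δ = 68.66°  ·
  (0,3): δ = 6.05°  ✓
  (0,4): δ = 65.43°  ·
  (0,5): δ = 109.99°  ·
  (0,6): δ = 148.39°  ·
  (1,2): δ = 113.80°  ·
  (1,3): δ = 39.09°  ✓
  (1,4): δ = 20.28°  ✓
  (1,5): δ = 64.84°  ·
  (1,6): δ = 103.24°  ·
  (2,3): δ = 105.29°  ·
  (2,4): δ = 45.91°  ✓
  (2,5): δ = 1.36°  ✓
  (2,6): δ = 37.04°  ✓
  (3,4): δ = 120.62°  ·
  (3,5): δ = 76.06°  ·
  (3,6): δ = 37.66°  ✓
  (4,5): δ = 135.44°  ·
  (4,6): δ = 97.04°  ·
  (5,6): δ = 141.60°  ·
antipodal pairs: 7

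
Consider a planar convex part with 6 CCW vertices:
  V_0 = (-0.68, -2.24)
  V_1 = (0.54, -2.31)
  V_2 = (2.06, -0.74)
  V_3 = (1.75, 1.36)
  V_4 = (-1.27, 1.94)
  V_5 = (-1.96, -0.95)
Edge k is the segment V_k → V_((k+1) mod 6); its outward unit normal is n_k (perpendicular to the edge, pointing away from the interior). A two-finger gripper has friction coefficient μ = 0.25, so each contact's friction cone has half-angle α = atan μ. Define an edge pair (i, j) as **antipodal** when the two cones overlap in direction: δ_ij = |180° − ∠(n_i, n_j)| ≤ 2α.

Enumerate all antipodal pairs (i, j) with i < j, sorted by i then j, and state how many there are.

count = 2; pairs: (0,3), (2,4)

α = atan 0.25 = 14.04°;  2α = 28.07°
n_0 = (-0.0573, -0.9984)
n_1 = (+0.7185, -0.6956)
n_2 = (+0.9893, +0.1460)
n_3 = (+0.1886, +0.9821)
n_4 = (-0.9727, +0.2322)
n_5 = (-0.7099, -0.7044)
  (0,1): δ = 130.79°  ·
  (0,2): δ = 78.32°  ·
  (0,3): δ = 7.59°  ✓
  (0,4): δ = 79.86°  ·
  (0,5): δ = 138.06°  ·
  (1,2): δ = 127.53°  ·
  (1,3): δ = 56.80°  ·
  (1,4): δ = 30.64°  ·
  (1,5): δ = 88.85°  ·
  (2,3): δ = 109.27°  ·
  (2,4): δ = 21.83°  ✓
  (2,5): δ = 36.38°  ·
  (3,4): δ = 92.56°  ·
  (3,5): δ = 34.35°  ·
  (4,5): δ = 121.79°  ·
antipodal pairs: 2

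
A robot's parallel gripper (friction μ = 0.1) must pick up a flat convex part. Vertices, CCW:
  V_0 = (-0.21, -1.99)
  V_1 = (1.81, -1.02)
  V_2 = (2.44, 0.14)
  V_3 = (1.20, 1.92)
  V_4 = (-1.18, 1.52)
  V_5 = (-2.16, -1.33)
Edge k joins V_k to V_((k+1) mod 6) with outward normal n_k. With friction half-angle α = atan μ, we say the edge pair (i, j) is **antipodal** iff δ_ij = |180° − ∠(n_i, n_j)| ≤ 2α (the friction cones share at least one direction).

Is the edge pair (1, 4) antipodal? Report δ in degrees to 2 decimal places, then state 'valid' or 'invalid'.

δ = 9.53°, valid

α = atan 0.1 = 5.71°;  2α = 11.42°
edge 1: e_1 = (+0.63, +1.16);  n_1 = (+0.8788, -0.4773)
edge 4: e_4 = (-0.98, -2.85);  n_4 = (-0.9457, +0.3252)
∠(n_1, n_4) = 170.47°
δ = |180° − 170.47°| = 9.53°
9.53° ≤ 2α = 11.42°  →  valid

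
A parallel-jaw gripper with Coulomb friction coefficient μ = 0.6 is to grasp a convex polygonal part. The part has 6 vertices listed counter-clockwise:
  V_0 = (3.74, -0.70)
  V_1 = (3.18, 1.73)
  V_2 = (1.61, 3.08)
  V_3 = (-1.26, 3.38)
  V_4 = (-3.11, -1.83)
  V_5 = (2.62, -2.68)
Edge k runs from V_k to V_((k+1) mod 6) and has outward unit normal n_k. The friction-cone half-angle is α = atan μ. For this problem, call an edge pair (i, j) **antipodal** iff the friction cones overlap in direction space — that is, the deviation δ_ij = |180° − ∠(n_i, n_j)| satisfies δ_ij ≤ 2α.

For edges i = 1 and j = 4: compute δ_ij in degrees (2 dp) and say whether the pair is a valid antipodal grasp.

δ = 32.25°, valid

α = atan 0.6 = 30.96°;  2α = 61.93°
edge 1: e_1 = (-1.57, +1.35);  n_1 = (+0.6520, +0.7582)
edge 4: e_4 = (+5.73, -0.85);  n_4 = (-0.1467, -0.9892)
∠(n_1, n_4) = 147.75°
δ = |180° − 147.75°| = 32.25°
32.25° ≤ 2α = 61.93°  →  valid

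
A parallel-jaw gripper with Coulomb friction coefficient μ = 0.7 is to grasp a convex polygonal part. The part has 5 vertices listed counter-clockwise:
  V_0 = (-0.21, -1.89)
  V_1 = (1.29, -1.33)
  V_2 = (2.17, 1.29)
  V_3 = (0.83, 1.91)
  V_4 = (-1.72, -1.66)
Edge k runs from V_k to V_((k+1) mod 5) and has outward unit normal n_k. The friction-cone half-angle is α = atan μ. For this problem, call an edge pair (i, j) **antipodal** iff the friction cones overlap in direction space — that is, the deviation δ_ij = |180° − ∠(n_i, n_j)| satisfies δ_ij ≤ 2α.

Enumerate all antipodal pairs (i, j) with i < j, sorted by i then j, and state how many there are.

count = 5; pairs: (0,2), (0,3), (1,3), (2,4), (3,4)

α = atan 0.7 = 34.99°;  2α = 69.98°
n_0 = (+0.3498, -0.9368)
n_1 = (+0.9480, -0.3184)
n_2 = (+0.4199, +0.9076)
n_3 = (-0.8137, +0.5812)
n_4 = (-0.1506, -0.9886)
  (0,1): δ = 129.04°  ·
  (0,2): δ = 45.30°  ✓
  (0,3): δ = 33.99°  ✓
  (0,4): δ = 150.87°  ·
  (1,2): δ = 96.26°  ·
  (1,3): δ = 16.97°  ✓
  (1,4): δ = 99.91°  ·
  (2,3): δ = 100.71°  ·
  (2,4): δ = 16.17°  ✓
  (3,4): δ = 63.12°  ✓
antipodal pairs: 5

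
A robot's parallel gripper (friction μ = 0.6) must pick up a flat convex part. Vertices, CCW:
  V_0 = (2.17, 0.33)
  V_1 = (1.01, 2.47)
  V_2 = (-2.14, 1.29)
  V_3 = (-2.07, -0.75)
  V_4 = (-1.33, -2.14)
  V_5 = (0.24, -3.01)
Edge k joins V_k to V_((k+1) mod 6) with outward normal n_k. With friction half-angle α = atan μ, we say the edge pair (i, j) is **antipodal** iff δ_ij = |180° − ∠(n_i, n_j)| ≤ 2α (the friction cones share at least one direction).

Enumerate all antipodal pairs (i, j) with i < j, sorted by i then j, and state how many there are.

α = atan 0.6 = 30.96°;  2α = 61.93°
n_0 = (+0.8791, +0.4765)
n_1 = (-0.3508, +0.9365)
n_2 = (-0.9994, -0.0343)
n_3 = (-0.8827, -0.4699)
n_4 = (-0.4847, -0.8747)
n_5 = (+0.8658, -0.5003)
  (0,1): δ = 97.92°  ·
  (0,2): δ = 26.49°  ✓
  (0,3): δ = 0.43°  ✓
  (0,4): δ = 32.55°  ✓
  (0,5): δ = 121.52°  ·
  (1,2): δ = 108.57°  ·
  (1,3): δ = 82.51°  ·
  (1,4): δ = 49.53°  ✓
  (1,5): δ = 39.44°  ✓
  (2,3): δ = 153.94°  ·
  (2,4): δ = 120.96°  ·
  (2,5): δ = 31.99°  ✓
  (3,4): δ = 147.02°  ·
  (3,5): δ = 58.05°  ✓
  (4,5): δ = 91.03°  ·
antipodal pairs: 7

count = 7; pairs: (0,2), (0,3), (0,4), (1,4), (1,5), (2,5), (3,5)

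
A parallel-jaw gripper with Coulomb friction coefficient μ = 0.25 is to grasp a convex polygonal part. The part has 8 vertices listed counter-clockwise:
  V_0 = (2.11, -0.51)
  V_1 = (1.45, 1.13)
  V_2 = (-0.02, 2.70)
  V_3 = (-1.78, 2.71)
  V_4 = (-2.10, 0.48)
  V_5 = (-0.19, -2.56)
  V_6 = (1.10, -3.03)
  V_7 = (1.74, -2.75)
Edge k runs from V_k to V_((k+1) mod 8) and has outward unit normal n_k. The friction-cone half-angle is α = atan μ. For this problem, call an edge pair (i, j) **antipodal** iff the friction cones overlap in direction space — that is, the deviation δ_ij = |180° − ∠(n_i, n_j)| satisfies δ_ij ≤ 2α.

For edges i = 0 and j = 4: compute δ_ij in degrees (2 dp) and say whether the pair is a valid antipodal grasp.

α = atan 0.25 = 14.04°;  2α = 28.07°
edge 0: e_0 = (-0.66, +1.64);  n_0 = (+0.9277, +0.3733)
edge 4: e_4 = (+1.91, -3.04);  n_4 = (-0.8467, -0.5320)
∠(n_0, n_4) = 169.78°
δ = |180° − 169.78°| = 10.22°
10.22° ≤ 2α = 28.07°  →  valid

δ = 10.22°, valid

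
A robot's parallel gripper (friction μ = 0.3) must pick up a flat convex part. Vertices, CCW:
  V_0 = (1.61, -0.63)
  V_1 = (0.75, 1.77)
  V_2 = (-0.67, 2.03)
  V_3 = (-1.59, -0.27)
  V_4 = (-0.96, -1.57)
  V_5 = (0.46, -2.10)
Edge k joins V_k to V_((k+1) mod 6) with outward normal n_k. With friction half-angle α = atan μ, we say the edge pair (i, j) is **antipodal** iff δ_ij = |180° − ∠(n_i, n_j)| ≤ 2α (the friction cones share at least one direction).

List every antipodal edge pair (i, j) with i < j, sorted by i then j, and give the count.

α = atan 0.3 = 16.70°;  2α = 33.40°
n_0 = (+0.9414, +0.3373)
n_1 = (+0.1801, +0.9836)
n_2 = (-0.9285, +0.3714)
n_3 = (-0.8999, -0.4361)
n_4 = (-0.3497, -0.9369)
n_5 = (+0.7876, -0.6162)
  (0,1): δ = 120.09°  ·
  (0,2): δ = 41.52°  ·
  (0,3): δ = 6.14°  ✓
  (0,4): δ = 49.82°  ·
  (0,5): δ = 122.25°  ·
  (1,2): δ = 101.43°  ·
  (1,3): δ = 53.77°  ·
  (1,4): δ = 10.09°  ✓
  (1,5): δ = 62.34°  ·
  (2,3): δ = 132.34°  ·
  (2,4): δ = 88.67°  ·
  (2,5): δ = 16.24°  ✓
  (3,4): δ = 136.32°  ·
  (3,5): δ = 63.89°  ·
  (4,5): δ = 107.57°  ·
antipodal pairs: 3

count = 3; pairs: (0,3), (1,4), (2,5)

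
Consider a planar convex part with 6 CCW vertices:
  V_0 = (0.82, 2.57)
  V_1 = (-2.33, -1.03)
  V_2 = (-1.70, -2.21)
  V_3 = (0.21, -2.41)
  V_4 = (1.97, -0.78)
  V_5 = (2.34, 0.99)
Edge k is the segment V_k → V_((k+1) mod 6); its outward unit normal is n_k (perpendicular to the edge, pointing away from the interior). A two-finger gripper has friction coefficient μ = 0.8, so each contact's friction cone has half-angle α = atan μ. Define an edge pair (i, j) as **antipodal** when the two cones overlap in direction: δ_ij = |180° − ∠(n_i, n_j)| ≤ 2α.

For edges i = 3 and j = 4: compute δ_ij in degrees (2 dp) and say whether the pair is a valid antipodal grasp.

α = atan 0.8 = 38.66°;  2α = 77.32°
edge 3: e_3 = (+1.76, +1.63);  n_3 = (+0.6795, -0.7337)
edge 4: e_4 = (+0.37, +1.77);  n_4 = (+0.9788, -0.2046)
∠(n_3, n_4) = 35.39°
δ = |180° − 35.39°| = 144.61°
144.61° > 2α = 77.32°  →  invalid

δ = 144.61°, invalid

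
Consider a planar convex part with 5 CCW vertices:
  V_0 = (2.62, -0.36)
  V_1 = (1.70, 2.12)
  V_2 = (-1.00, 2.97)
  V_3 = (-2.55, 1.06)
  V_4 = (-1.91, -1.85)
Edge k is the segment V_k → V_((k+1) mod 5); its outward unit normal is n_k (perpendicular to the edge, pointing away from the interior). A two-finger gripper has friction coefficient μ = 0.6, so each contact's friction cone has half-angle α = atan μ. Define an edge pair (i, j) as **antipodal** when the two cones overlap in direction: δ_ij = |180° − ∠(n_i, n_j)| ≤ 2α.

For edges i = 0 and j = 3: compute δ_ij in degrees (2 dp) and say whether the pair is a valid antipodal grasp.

α = atan 0.6 = 30.96°;  2α = 61.93°
edge 0: e_0 = (-0.92, +2.48);  n_0 = (+0.9376, +0.3478)
edge 3: e_3 = (+0.64, -2.91);  n_3 = (-0.9767, -0.2148)
∠(n_0, n_3) = 172.05°
δ = |180° − 172.05°| = 7.95°
7.95° ≤ 2α = 61.93°  →  valid

δ = 7.95°, valid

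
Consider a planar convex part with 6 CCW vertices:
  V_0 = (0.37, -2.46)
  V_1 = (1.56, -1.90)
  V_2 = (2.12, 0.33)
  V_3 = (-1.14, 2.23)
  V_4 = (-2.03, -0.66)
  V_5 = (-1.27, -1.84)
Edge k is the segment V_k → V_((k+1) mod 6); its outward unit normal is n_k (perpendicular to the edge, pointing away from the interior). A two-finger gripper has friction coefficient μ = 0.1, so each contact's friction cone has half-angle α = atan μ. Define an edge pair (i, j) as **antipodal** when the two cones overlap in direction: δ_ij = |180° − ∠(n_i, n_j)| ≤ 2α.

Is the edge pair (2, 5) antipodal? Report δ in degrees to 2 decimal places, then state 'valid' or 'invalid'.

δ = 9.53°, valid

α = atan 0.1 = 5.71°;  2α = 11.42°
edge 2: e_2 = (-3.26, +1.90);  n_2 = (+0.5035, +0.8640)
edge 5: e_5 = (+1.64, -0.62);  n_5 = (-0.3536, -0.9354)
∠(n_2, n_5) = 170.47°
δ = |180° − 170.47°| = 9.53°
9.53° ≤ 2α = 11.42°  →  valid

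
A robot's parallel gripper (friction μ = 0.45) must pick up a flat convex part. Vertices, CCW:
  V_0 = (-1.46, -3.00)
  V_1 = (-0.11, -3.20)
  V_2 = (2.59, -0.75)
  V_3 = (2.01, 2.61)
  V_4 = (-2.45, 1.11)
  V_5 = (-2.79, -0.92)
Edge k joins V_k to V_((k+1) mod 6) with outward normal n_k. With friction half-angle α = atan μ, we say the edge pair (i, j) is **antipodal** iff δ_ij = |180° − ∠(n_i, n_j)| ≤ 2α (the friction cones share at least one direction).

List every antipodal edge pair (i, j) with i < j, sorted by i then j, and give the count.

α = atan 0.45 = 24.23°;  2α = 48.46°
n_0 = (-0.1465, -0.9892)
n_1 = (+0.6720, -0.7406)
n_2 = (+0.9854, +0.1701)
n_3 = (-0.3188, +0.9478)
n_4 = (-0.9863, +0.1652)
n_5 = (-0.8425, -0.5387)
  (0,1): δ = 129.35°  ·
  (0,2): δ = 71.78°  ·
  (0,3): δ = 27.02°  ✓
  (0,4): δ = 88.92°  ·
  (0,5): δ = 131.02°  ·
  (1,2): δ = 122.43°  ·
  (1,3): δ = 23.63°  ✓
  (1,4): δ = 38.27°  ✓
  (1,5): δ = 80.37°  ·
  (2,3): δ = 81.20°  ·
  (2,4): δ = 19.30°  ✓
  (2,5): δ = 22.80°  ✓
  (3,4): δ = 118.10°  ·
  (3,5): δ = 75.99°  ·
  (4,5): δ = 137.90°  ·
antipodal pairs: 5

count = 5; pairs: (0,3), (1,3), (1,4), (2,4), (2,5)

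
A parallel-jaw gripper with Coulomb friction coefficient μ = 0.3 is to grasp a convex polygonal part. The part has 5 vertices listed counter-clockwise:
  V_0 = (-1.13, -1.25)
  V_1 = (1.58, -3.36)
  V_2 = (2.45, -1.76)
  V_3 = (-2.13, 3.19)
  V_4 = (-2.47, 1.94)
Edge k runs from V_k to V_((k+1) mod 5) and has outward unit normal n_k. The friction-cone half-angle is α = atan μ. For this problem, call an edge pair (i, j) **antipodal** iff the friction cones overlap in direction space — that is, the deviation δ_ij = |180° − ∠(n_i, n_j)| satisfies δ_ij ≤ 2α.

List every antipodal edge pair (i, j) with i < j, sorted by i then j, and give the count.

count = 3; pairs: (0,2), (1,3), (2,4)

α = atan 0.3 = 16.70°;  2α = 33.40°
n_0 = (-0.6143, -0.7890)
n_1 = (+0.8785, -0.4777)
n_2 = (+0.7340, +0.6791)
n_3 = (-0.9649, +0.2625)
n_4 = (-0.9220, -0.3873)
  (0,1): δ = 80.63°  ·
  (0,2): δ = 9.32°  ✓
  (0,3): δ = 112.69°  ·
  (0,4): δ = 150.69°  ·
  (1,2): δ = 108.69°  ·
  (1,3): δ = 13.32°  ✓
  (1,4): δ = 51.32°  ·
  (2,3): δ = 57.99°  ·
  (2,4): δ = 19.99°  ✓
  (3,4): δ = 142.00°  ·
antipodal pairs: 3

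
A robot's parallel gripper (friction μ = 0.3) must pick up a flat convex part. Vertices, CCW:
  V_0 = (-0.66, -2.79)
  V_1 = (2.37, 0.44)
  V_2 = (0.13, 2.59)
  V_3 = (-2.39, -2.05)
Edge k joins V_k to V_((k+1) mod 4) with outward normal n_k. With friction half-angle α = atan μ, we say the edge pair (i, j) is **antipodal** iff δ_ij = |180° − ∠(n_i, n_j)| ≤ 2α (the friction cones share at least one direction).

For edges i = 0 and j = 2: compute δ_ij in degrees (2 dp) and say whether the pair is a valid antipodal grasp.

α = atan 0.3 = 16.70°;  2α = 33.40°
edge 0: e_0 = (+3.03, +3.23);  n_0 = (+0.7293, -0.6842)
edge 2: e_2 = (-2.52, -4.64);  n_2 = (-0.8788, +0.4773)
∠(n_0, n_2) = 165.34°
δ = |180° − 165.34°| = 14.66°
14.66° ≤ 2α = 33.40°  →  valid

δ = 14.66°, valid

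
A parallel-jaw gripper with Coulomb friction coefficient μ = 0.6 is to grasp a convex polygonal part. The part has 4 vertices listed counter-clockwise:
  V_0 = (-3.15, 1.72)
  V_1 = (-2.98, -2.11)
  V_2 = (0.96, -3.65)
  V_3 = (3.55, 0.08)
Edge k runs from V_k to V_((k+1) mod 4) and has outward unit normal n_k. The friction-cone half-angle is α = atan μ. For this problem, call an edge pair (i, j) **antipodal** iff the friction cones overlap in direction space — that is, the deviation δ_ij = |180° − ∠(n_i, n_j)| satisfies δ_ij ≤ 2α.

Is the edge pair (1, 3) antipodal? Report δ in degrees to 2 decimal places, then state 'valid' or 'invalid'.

α = atan 0.6 = 30.96°;  2α = 61.93°
edge 1: e_1 = (+3.94, -1.54);  n_1 = (-0.3640, -0.9314)
edge 3: e_3 = (-6.70, +1.64);  n_3 = (+0.2378, +0.9713)
∠(n_1, n_3) = 172.41°
δ = |180° − 172.41°| = 7.59°
7.59° ≤ 2α = 61.93°  →  valid

δ = 7.59°, valid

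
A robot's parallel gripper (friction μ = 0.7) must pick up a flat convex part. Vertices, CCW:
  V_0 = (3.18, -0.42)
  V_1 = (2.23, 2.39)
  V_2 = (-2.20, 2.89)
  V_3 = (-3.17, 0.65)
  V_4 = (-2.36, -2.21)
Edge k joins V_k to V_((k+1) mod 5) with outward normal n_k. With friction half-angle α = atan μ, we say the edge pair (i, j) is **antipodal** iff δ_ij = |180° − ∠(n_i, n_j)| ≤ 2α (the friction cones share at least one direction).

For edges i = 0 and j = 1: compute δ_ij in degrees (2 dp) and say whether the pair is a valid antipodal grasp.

α = atan 0.7 = 34.99°;  2α = 69.98°
edge 0: e_0 = (-0.95, +2.81);  n_0 = (+0.9473, +0.3203)
edge 1: e_1 = (-4.43, +0.50);  n_1 = (+0.1122, +0.9937)
∠(n_0, n_1) = 64.88°
δ = |180° − 64.88°| = 115.12°
115.12° > 2α = 69.98°  →  invalid

δ = 115.12°, invalid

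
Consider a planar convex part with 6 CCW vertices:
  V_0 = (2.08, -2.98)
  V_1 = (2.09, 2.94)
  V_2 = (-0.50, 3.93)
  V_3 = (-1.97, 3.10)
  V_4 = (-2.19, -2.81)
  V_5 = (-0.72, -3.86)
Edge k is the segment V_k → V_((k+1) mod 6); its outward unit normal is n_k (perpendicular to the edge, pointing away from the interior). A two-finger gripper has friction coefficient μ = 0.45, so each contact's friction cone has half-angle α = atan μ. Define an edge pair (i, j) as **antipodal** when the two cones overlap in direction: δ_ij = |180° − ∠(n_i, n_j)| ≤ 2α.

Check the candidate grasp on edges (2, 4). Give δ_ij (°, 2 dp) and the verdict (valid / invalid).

α = atan 0.45 = 24.23°;  2α = 48.46°
edge 2: e_2 = (-1.47, -0.83);  n_2 = (-0.4917, +0.8708)
edge 4: e_4 = (+1.47, -1.05);  n_4 = (-0.5812, -0.8137)
∠(n_2, n_4) = 115.01°
δ = |180° − 115.01°| = 64.99°
64.99° > 2α = 48.46°  →  invalid

δ = 64.99°, invalid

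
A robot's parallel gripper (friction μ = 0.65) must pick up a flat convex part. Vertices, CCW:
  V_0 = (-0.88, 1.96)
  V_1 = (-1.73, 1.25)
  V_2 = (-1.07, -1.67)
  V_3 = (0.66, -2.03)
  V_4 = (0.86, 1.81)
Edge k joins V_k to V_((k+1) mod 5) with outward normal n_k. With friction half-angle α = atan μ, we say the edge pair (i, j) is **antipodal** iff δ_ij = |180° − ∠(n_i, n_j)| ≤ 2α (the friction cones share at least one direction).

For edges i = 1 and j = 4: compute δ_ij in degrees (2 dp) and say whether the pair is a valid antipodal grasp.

δ = 72.34°, invalid

α = atan 0.65 = 33.02°;  2α = 66.05°
edge 1: e_1 = (+0.66, -2.92);  n_1 = (-0.9754, -0.2205)
edge 4: e_4 = (-1.74, +0.15);  n_4 = (+0.0859, +0.9963)
∠(n_1, n_4) = 107.66°
δ = |180° − 107.66°| = 72.34°
72.34° > 2α = 66.05°  →  invalid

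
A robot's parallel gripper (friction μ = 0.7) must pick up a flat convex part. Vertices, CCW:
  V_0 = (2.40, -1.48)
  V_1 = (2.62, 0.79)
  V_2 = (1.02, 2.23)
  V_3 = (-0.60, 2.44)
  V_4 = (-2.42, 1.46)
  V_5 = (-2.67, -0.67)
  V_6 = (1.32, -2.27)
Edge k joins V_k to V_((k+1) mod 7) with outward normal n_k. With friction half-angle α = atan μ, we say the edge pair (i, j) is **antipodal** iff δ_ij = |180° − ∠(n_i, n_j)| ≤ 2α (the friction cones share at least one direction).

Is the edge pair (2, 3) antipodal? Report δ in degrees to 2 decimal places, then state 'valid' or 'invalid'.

δ = 144.31°, invalid

α = atan 0.7 = 34.99°;  2α = 69.98°
edge 2: e_2 = (-1.62, +0.21);  n_2 = (+0.1286, +0.9917)
edge 3: e_3 = (-1.82, -0.98);  n_3 = (-0.4741, +0.8805)
∠(n_2, n_3) = 35.69°
δ = |180° − 35.69°| = 144.31°
144.31° > 2α = 69.98°  →  invalid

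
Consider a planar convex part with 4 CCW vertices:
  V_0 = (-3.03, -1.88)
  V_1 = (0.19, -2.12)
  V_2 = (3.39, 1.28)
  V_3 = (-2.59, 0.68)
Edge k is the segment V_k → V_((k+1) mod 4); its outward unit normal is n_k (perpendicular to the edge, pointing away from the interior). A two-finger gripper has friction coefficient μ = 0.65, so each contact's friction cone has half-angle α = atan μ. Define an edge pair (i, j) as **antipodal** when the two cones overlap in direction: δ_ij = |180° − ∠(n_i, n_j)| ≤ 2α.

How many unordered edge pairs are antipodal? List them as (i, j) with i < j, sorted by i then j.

count = 3; pairs: (0,2), (1,2), (1,3)

α = atan 0.65 = 33.02°;  2α = 66.05°
n_0 = (-0.0743, -0.9972)
n_1 = (+0.7282, -0.6854)
n_2 = (-0.0998, +0.9950)
n_3 = (-0.9855, +0.1694)
  (0,1): δ = 129.00°  ·
  (0,2): δ = 9.99°  ✓
  (0,3): δ = 84.51°  ·
  (1,2): δ = 41.01°  ✓
  (1,3): δ = 33.51°  ✓
  (2,3): δ = 105.48°  ·
antipodal pairs: 3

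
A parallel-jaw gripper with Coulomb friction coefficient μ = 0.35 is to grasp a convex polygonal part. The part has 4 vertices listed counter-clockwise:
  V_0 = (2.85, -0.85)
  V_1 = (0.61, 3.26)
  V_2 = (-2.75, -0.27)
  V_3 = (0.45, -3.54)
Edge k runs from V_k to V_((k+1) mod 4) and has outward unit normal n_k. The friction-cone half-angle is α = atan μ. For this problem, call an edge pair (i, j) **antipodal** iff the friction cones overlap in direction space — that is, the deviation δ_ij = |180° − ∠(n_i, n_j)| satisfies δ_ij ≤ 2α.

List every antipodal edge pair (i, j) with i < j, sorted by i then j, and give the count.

count = 2; pairs: (0,2), (1,3)

α = atan 0.35 = 19.29°;  2α = 38.58°
n_0 = (+0.8781, +0.4786)
n_1 = (-0.7243, +0.6895)
n_2 = (-0.7147, -0.6994)
n_3 = (+0.7462, -0.6657)
  (0,1): δ = 72.18°  ·
  (0,2): δ = 15.79°  ✓
  (0,3): δ = 109.67°  ·
  (1,2): δ = 92.03°  ·
  (1,3): δ = 1.85°  ✓
  (2,3): δ = 86.12°  ·
antipodal pairs: 2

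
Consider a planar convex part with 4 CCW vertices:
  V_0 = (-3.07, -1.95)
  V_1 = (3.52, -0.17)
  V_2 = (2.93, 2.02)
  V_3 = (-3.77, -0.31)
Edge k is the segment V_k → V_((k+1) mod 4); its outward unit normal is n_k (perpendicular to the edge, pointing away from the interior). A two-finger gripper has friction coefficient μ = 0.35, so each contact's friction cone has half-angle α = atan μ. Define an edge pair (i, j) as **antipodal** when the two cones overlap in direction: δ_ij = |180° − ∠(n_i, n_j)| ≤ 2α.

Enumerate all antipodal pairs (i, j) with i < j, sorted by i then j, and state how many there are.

α = atan 0.35 = 19.29°;  2α = 38.58°
n_0 = (+0.2608, -0.9654)
n_1 = (+0.9656, +0.2601)
n_2 = (-0.3285, +0.9445)
n_3 = (-0.9197, -0.3926)
  (0,1): δ = 90.04°  ·
  (0,2): δ = 4.06°  ✓
  (0,3): δ = 98.00°  ·
  (1,2): δ = 85.90°  ·
  (1,3): δ = 8.04°  ✓
  (2,3): δ = 86.06°  ·
antipodal pairs: 2

count = 2; pairs: (0,2), (1,3)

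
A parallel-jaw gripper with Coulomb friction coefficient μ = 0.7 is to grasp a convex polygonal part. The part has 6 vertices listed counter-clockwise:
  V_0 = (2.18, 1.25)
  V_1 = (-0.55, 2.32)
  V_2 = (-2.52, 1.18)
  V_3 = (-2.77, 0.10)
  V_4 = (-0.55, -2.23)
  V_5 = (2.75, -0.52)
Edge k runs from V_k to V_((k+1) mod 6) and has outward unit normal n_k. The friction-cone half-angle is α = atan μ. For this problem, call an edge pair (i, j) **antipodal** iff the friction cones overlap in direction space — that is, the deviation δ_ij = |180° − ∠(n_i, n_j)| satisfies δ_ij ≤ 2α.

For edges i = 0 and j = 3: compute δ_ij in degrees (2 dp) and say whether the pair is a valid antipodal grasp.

δ = 24.98°, valid

α = atan 0.7 = 34.99°;  2α = 69.98°
edge 0: e_0 = (-2.73, +1.07);  n_0 = (+0.3649, +0.9310)
edge 3: e_3 = (+2.22, -2.33);  n_3 = (-0.7240, -0.6898)
∠(n_0, n_3) = 155.02°
δ = |180° − 155.02°| = 24.98°
24.98° ≤ 2α = 69.98°  →  valid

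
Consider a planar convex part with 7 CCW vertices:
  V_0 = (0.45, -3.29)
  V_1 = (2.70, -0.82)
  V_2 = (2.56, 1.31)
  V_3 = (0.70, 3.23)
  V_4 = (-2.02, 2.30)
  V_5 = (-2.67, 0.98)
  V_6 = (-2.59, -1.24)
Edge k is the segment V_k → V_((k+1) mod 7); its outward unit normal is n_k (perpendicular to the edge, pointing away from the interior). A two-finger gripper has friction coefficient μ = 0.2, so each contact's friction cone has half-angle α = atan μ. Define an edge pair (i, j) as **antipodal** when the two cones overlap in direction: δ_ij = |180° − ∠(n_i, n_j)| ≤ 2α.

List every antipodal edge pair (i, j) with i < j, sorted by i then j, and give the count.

count = 3; pairs: (0,4), (1,5), (2,6)

α = atan 0.2 = 11.31°;  2α = 22.62°
n_0 = (+0.7393, -0.6734)
n_1 = (+0.9978, +0.0656)
n_2 = (+0.7182, +0.6958)
n_3 = (-0.3235, +0.9462)
n_4 = (-0.8971, +0.4418)
n_5 = (-0.9994, -0.0360)
n_6 = (-0.5591, -0.8291)
  (0,1): δ = 133.91°  ·
  (0,2): δ = 93.58°  ·
  (0,3): δ = 28.79°  ·
  (0,4): δ = 16.11°  ✓
  (0,5): δ = 44.40°  ·
  (0,6): δ = 98.34°  ·
  (1,2): δ = 139.67°  ·
  (1,3): δ = 74.88°  ·
  (1,4): δ = 29.98°  ·
  (1,5): δ = 1.70°  ✓
  (1,6): δ = 52.25°  ·
  (2,3): δ = 115.21°  ·
  (2,4): δ = 70.31°  ·
  (2,5): δ = 42.03°  ·
  (2,6): δ = 11.92°  ✓
  (3,4): δ = 135.09°  ·
  (3,5): δ = 106.81°  ·
  (3,6): δ = 52.87°  ·
  (4,5): δ = 151.72°  ·
  (4,6): δ = 97.78°  ·
  (5,6): δ = 126.06°  ·
antipodal pairs: 3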